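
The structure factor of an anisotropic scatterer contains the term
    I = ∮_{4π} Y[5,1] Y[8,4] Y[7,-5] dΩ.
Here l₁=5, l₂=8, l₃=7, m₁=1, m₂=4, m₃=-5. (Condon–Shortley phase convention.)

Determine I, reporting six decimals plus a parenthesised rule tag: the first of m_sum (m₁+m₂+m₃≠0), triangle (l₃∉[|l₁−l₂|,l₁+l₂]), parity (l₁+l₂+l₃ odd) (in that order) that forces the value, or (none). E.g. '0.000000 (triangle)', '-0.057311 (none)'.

-0.011252 (none)

Checks pass: Σm=0; 20 even; l₃=7∈[3,13].
(2·5+1)(2·8+1)(2·7+1) = 2805
Δ: 6! 4! 10! / 21! → 1/814773960
sum: t=1:−1/87091200 t=2:+1/4976640 t=3:−1/2073600 t=4:+1/4976640 t=5:−1/87091200 = -1/9676800
3j²(5 8 7; 0 0 0) = Δ·Π!·Σ² = 360/46189  (sign +1)
sum: t=2:+1/696729600 t=3:−1/78382080 t=4:+1/92897280 = -1/1791590400
3j²(5 8 7; 1 4 -5) = Δ·Π!·Σ² = 11/151164  (sign -1)
combine: 4πI² = 2805·360/46189·11/151164 = 1650/1037153
take √, sign -1: I = -0.01125163
No selection rule forces the value: the integral is nonzero (none).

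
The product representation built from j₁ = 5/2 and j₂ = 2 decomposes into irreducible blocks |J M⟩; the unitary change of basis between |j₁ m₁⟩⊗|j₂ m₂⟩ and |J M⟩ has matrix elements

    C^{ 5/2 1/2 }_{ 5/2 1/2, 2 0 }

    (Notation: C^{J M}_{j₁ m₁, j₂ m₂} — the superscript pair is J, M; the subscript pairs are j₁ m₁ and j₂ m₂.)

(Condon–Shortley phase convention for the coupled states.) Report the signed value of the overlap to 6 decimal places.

−√(8/35) = -0.478091

√[6·2!3!2!/8! · 3!2!2!2!3!2!] = √(72/35)
  +(−1)^0/∏(0,2,2,2,1,0)! = 1/8  (running 1/8)
  +(−1)^1/∏(1,1,1,1,2,1)! = -1/2  (running -3/8)
  +(−1)^2/∏(2,0,0,0,3,2)! = 1/24  (running -1/3)
⟨..|..⟩ = √(72/35)·(-1/3) = -0.478091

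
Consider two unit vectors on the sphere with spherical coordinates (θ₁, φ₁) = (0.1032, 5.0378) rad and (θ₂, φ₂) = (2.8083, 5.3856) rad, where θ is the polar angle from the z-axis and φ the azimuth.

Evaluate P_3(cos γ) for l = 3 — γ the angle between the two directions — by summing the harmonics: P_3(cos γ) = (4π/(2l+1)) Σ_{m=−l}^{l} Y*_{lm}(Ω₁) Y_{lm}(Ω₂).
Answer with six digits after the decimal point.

Addition theorem: P_3(cos γ) = (4π/7) Σ_m Y*_{lm}(Ω₁) Y_{lm}(Ω₂), m = −3…3:
  [-3]  conj(Y_{3,-3})(Ω₁) = -0.000378+0.000256i ; Y_{3,-3}(Ω₂) = -0.013162+0.006339i ; Δ = +0.000003-0.000006i
  [-2]  conj(Y_{3,-2})(Ω₁) = -0.008583-0.006536i ; Y_{3,-2}(Ω₂) = +0.022998-0.100774i ; Δ = -0.000856+0.000715i
  [-1]  conj(Y_{3,-1})(Ω₁) = +0.042010-0.124509i ; Y_{3,-1}(Ω₂) = +0.228412+0.286413i ; Δ = +0.045257-0.016407i
  [+0]  conj(Y_{3,0})(Ω₁) = +0.722685-0.000000i ; Y_{3,0}(Ω₂) = -0.516563+0.000000i ; Δ = -0.373313+0.000000i
  [+1]  conj(Y_{3,1})(Ω₁) = -0.042010-0.124509i ; Y_{3,1}(Ω₂) = -0.228412+0.286413i ; Δ = +0.045257+0.016407i
  [+2]  conj(Y_{3,2})(Ω₁) = -0.008583+0.006536i ; Y_{3,2}(Ω₂) = +0.022998+0.100774i ; Δ = -0.000856-0.000715i
  [+3]  conj(Y_{3,3})(Ω₁) = +0.000378+0.000256i ; Y_{3,3}(Ω₂) = +0.013162+0.006339i ; Δ = +0.000003+0.000006i
Σ over m = -0.284505+0.000000i; ×(4π/7) → -0.510742+0.000000i. Real part: -0.510742

-0.510742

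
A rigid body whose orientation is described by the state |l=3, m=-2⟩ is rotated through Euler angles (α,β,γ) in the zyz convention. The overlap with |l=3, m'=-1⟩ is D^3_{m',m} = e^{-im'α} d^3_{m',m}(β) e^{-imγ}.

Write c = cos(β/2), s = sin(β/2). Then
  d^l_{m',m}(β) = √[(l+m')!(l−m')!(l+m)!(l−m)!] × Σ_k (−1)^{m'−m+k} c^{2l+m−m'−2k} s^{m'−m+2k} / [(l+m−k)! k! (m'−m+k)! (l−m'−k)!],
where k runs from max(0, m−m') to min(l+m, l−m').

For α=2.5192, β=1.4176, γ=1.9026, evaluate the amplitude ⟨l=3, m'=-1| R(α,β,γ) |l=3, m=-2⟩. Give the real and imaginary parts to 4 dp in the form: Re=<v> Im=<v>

Re=0.2439 Im=0.0101

First d^3_{-1,-2}(β=1.4176), then the phase factors e^{-i(-1)α} and e^{-i(-2)γ}:
With c≡cos(β/2)=0.759144 and s≡sin(β/2)=0.650923, N=[2·24·1·120]^{1/2}=75.894664
The bounds max(0,m−m')=0 and min(l+m,l−m')=1 give 2 terms
  k=0: (−1)^1·75.8947/(24)·0.7591^5·0.6509^1 = -0.518978
  k=1: (−1)^2·75.8947/(12)·0.7591^3·0.6509^3 = +0.763117
d^3_{-1,-2}(1.4176) = -0.518978 +0.763117 = +0.244139
D = (-0.812486+0.582981i)·(+0.244139)·(-0.787775-0.615963i) = +0.243931+0.010059i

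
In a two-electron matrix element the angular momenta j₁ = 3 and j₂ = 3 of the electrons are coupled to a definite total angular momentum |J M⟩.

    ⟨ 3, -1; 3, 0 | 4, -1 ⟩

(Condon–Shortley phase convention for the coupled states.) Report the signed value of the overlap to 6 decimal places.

triangle: 2!×4!×4!/11! = 1152/39916800
(j±m)!: 2!×4!×3!×3!×3!×5! = 1244160
prefactor² = (2J+1)×Δ×N² = 124416/385
  k=0: +1/(0!×2!×4!×3!×0!×1!) = 1/288
  k=1: −1/(1!×1!×3!×2!×1!×2!) = -1/24
  k=2: +1/(2!×0!×2!×1!×2!×3!) = 1/48
Σ = -5/288  ⇒  CG² = 124416/385×(-5/288)² = 15/154
CG = −√(15/154) = -0.312094

−√(15/154) ≈ -0.312094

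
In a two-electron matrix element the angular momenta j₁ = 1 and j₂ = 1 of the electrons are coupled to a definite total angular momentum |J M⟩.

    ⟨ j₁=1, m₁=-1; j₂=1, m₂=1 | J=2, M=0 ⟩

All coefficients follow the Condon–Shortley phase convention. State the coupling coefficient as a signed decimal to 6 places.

+0.408248

triangle: 0!·2!·2!/5! = 4/120
(j±m)!: 0!·2!·2!·0!·2!·2! = 16
prefactor² = (2J+1)·Δ·N² = 8/3
  k=0: +1/(0!·0!·2!·2!·0!·0!) = 1/4
Σ = 1/4  ⇒  CG² = 8/3·(1/4)² = 1/6
CG = +√(1/6) = +0.408248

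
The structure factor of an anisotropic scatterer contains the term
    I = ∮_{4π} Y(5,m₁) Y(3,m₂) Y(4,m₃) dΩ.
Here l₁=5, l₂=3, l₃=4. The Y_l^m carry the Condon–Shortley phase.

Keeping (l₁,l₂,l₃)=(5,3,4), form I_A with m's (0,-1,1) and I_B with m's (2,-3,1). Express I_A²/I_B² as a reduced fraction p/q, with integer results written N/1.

1/350

l's match ⇒ only the (l;m) 3-j factors differ between A and B.
A: triangle coeff Δ(5,3,4) = 1/180180; Σ_t [0,2]: t=0:+1/5760 t=1:−1/288 t=2:+1/288 = 1/5760; (3j)²=1/12012 [(5 3 4; 0 -1 1)], sign=-1
B: triangle coeff Δ(5,3,4) = 1/180180; Σ_t [0,0]: t=0:+1/1728 = 1/1728; (3j)²=25/858 [(5 3 4; 2 -3 1)], sign=-1
I_A²/I_B² = (1/12012)/(25/858) = 1/350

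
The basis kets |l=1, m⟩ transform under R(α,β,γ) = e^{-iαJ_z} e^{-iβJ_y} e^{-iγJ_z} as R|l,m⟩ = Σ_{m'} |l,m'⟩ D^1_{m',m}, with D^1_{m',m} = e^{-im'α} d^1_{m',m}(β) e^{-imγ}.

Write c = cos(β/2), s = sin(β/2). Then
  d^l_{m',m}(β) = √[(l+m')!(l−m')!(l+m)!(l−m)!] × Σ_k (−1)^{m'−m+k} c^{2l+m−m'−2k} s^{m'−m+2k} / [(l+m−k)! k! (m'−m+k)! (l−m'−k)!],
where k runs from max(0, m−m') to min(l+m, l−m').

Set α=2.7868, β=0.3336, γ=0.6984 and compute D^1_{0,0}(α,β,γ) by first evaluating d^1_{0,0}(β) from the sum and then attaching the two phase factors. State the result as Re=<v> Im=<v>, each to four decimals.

First d^1_{0,0}(β=0.3336), then the phase factors e^{-i(0)α} and e^{-i(0)γ}:
c=cos(0.333600/2)=0.986121, s=sin(0.333600/2)=0.166028; N=√[1·1·1·1]=1.000000
k∈{0,1} keeps every argument non-negative
  k=0: (−1)^0·1.0000/(1)·0.9861^2·0.1660^0 = +0.972435
  k=1: (−1)^1·1.0000/(1)·0.9861^0·0.1660^2 = -0.027565
d^1_{0,0}(0.3336) = +0.972435 -0.027565 = +0.944870
Phases: e^{-i·(0)·2.7868}=+1.000000+0.000000i, e^{-i·(0)·0.6984}=+1.000000+0.000000i ⇒ D=+0.944870+0.000000i

Re=0.9449 Im=0.0000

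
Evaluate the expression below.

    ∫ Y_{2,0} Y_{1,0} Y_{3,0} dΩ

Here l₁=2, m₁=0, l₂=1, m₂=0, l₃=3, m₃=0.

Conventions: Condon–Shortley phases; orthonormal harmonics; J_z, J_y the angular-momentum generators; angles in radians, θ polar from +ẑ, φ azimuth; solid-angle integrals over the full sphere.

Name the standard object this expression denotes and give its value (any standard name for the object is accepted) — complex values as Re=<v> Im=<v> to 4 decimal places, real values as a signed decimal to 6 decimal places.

Gaunt coefficient, +0.247767

This is a Gaunt coefficient — the integral of a triple product of spherical harmonics over the sphere.
m-sum 0 ✓  L=6 even ✓  1≤3≤3 ✓
Π(2lᵢ+1) = 5×3×7 = 105
triangle coeff Δ(2,1,3) = 1/105
Σ_t [0,0]: t=0:+1/4 = 1/4
(3j)²=3/35 [(2 1 3; 0 0 0)], sign=-1
(m-triple is (0,0,0) — same symbol as above.)
⇒ 4πI² = 27/35
I = (+1)√(27/35/(4π)) = 0.24776670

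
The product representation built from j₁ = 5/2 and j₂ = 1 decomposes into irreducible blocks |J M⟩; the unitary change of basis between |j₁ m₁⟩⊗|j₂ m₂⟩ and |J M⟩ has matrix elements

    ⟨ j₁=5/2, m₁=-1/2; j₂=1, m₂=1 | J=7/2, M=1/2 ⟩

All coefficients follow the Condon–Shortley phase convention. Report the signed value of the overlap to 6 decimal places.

+√(2/7) ≈ +0.534522

triangle: 0!*5!*2!/8! = 240/40320
(j±m)!: 2!*3!*2!*0!*4!*3! = 3456
prefactor² = (2J+1)*Δ*N² = 1152/7
  k=0: +1/(0!*0!*3!*2!*2!*0!) = 1/24
Σ = 1/24  ⇒  CG² = 1152/7*(1/24)² = 2/7
CG = +√(2/7) = +0.534522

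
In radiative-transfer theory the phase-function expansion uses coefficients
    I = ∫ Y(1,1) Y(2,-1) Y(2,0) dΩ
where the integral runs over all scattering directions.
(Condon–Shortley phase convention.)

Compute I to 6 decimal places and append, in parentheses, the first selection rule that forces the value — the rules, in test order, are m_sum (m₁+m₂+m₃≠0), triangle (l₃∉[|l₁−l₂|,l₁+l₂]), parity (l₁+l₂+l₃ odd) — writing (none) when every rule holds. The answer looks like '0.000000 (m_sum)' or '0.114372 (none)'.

0.000000 (parity)

Σlᵢ=5 odd — θ-integrand is odd under cosθ→−cosθ; I=0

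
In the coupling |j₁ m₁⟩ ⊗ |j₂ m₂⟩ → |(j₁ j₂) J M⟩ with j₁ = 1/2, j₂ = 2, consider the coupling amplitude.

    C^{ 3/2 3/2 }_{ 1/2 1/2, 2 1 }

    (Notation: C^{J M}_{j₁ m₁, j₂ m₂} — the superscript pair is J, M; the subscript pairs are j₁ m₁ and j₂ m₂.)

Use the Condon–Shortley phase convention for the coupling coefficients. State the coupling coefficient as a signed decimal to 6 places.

j₁+j₂−J=1  J+j₁−j₂=0  J−j₁+j₂=3  j₁+j₂+J+1=5
(j₁±m₁, j₂±m₂, J±M) = (1,0,3,1,3,0)
P² = 36/5
sum k=0..0:
  [0] +1/6 = 1/6
S = 1/6
C² = P²·S² = 1/5 ; C = +0.447214

+√(1/5) ≈ +0.447214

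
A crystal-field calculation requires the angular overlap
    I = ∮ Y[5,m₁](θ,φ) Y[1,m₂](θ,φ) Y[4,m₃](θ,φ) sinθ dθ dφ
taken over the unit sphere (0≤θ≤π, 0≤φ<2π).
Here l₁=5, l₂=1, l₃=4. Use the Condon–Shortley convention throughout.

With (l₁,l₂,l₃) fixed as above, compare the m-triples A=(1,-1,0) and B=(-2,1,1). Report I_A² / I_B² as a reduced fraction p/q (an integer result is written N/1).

5/7

Shared (l₁,l₂,l₃)=(5,1,4): N and (l;000)² cancel in I_A²/I_B².
A: Δ = 2!·8!·0!/11! = 1/495; Racah Σ t=0..0: t=0:+1/1152 = 1/1152; ⇒ 3j(5 1 4; 1 -1 0)² = 1/33, sgn +1
B: Δ = 2!·8!·0!/11! = 1/495; Racah Σ t=2..2: t=2:+1/1440 = 1/1440; ⇒ 3j(5 1 4; -2 1 1)² = 7/165, sgn -1
I_A²/I_B² = (1/33)/(7/165) = 5/7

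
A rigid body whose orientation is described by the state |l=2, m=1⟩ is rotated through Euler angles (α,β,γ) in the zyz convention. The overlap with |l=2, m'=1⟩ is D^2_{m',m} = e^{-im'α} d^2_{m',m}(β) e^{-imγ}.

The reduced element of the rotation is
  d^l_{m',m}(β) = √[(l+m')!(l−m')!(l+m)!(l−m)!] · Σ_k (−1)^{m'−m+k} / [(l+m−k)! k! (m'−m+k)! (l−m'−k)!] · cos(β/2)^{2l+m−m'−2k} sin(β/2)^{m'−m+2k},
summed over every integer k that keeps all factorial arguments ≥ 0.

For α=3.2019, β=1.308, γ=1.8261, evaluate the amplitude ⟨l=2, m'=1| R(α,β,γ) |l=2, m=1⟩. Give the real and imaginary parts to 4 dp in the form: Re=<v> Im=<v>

Re=-0.0939 Im=-0.2877

First d^2_{1,1}(β=1.3080), then the phase factors e^{-i(1)α} and e^{-i(1)γ}:
c=cos(1.308000/2)=0.793657, s=sin(1.308000/2)=0.608366; N=√[6·1·6·1]=6.000000
Admissible k: 0..1 (factorial args all ≥0)
  k=0: (−1)^0·6.0000/(6)·0.7937^4·0.6084^0 = +0.396763
  k=1: (−1)^1·6.0000/(2)·0.7937^2·0.6084^2 = -0.699385
d^2_{1,1}(1.3080) = +0.396763 -0.699385 = -0.302622
D = (-0.998182+0.060271i)·(-0.302622)·(-0.252539-0.967587i) = -0.093933-0.287675i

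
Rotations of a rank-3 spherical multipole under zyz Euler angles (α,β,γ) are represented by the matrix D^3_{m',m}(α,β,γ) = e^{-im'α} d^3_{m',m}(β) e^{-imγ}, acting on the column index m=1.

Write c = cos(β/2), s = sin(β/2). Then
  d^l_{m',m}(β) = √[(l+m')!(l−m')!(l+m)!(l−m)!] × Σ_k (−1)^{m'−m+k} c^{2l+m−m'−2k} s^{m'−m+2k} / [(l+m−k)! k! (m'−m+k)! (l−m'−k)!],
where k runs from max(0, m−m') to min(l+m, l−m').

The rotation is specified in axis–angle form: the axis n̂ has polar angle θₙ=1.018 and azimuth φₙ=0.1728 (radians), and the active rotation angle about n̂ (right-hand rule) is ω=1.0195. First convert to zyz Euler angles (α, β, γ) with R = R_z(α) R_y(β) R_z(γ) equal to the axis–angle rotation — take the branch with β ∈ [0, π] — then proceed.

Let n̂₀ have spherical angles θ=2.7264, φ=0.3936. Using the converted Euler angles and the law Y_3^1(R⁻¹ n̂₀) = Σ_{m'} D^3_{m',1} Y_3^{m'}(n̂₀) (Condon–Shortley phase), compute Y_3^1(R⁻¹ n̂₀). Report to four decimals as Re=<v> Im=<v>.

Re=-0.0704 Im=0.1647

Axis–angle → zyz. n̂ = (sinθₙcosφₙ, sinθₙsinφₙ, cosθₙ) = (+0.838385, +0.146332, +0.525069), ω = 1.0195.
R = I cosω + sinω [n̂]ₓ + (1−cosω) n̂n̂ᵀ gives
  R = [+0.858513, -0.388856, +0.334284; +0.505701, +0.533989, -0.677586; +0.084979, +0.750764, +0.655081]
β = atan2(√(R₁₃²+R₂₃²), R₃₃) = 0.856506; α = atan2(R₂₃, R₁₃) mod 2π = 5.170699; γ = atan2(R₃₂, −R₃₁) mod 2π = 1.683507
Need the full column D^3_{m',1} for m'=−3..3 at α=5.1707, β=0.8565, γ=1.6835.
cos(β/2)=0.909693, sin(β/2)=0.415282
d^3_{-3,1}: single k=4 term ⇒ +0.095325;  D = +0.028951+0.090823i
d^3_{-2,1}: k∈[3..4] ⇒ +0.340992 -0.035531 = +0.305461;  D = -0.219954+0.211958i
d^3_{-1,1}: k∈[2..4] ⇒ +0.708625 -0.196903 +0.005129 = +0.516851;  D = -0.486291-0.175089i
d^3_{0,1}: k∈[1..3] ⇒ +0.896205 -0.560307 +0.038923 = +0.374821;  D = -0.042157-0.372442i
d^3_{1,1}: k∈[0..2] ⇒ +0.566719 -0.944834 +0.147677 = -0.230437;  D = -0.193878+0.124549i
d^3_{2,1}: k∈[0..1] ⇒ -0.818119 +0.340992 = -0.477128;  D = -0.408876-0.245908i
d^3_{3,1}: single k=0 term ⇒ +0.457416;  D = -0.037993+0.455835i
Y_3^{m'}(θ=2.7264,φ=0.3936) and Σ D·Y over m':
  (+0.0290+0.0908i)·(+0.0104-0.0253i)  (-0.2200+0.2120i)·(-0.1074+0.1078i)  (-0.4863-0.1751i)·(+0.3836-0.1593i)  (-0.0422-0.3724i)·(-0.4051+0.0000i)  (-0.1939+0.1245i)·(-0.3836-0.1593i)  (-0.4089-0.2459i)·(-0.1074-0.1078i)  (-0.0380+0.4558i)·(-0.0104-0.0253i)
Y_3^1(R⁻¹ n̂) = -0.070424+0.164739i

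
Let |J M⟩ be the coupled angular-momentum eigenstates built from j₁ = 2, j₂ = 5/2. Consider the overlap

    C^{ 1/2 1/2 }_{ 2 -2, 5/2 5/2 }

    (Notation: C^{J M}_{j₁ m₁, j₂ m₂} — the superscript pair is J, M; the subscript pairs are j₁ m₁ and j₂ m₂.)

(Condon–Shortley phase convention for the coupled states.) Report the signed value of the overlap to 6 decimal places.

j₁+j₂−J=4  J+j₁−j₂=0  J−j₁+j₂=1  j₁+j₂+J+1=6
(j₁±m₁, j₂±m₂, J±M) = (0,4,5,0,1,0)
P² = 192
sum k=4..4:
  [4] +1/24 = 1/24
S = 1/24
C² = P²·S² = 1/3 ; C = +0.577350

+0.577350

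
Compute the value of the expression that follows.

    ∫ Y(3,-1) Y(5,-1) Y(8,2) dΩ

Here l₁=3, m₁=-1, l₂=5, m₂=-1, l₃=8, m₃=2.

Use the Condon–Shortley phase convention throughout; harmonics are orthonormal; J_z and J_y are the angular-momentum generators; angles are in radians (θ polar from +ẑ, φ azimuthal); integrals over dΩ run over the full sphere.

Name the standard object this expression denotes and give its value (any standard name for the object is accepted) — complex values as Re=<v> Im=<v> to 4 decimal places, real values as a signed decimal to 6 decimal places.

Gaunt coefficient, +0.235633

This is a Gaunt coefficient — the integral of a triple product of spherical harmonics over the sphere.
Rules hold: Σm=0, L=16 even, 2≤8≤8.
N = 7·11·17 = 1309
Δ = 0!·6!·10!/17! = 1/136136
Racah Σ t=0..0: t=0:+1/518400 = 1/518400
⇒ 3j(3 5 8; 0 0 0)² = 56/2431, sgn +1
Racah Σ t=0..0: t=0:+1/829440 = 1/829440
⇒ 3j(3 5 8; -1 -1 2)² = 225/9724, sgn +1
4πI² = N·(3j₀)²·(3jₘ)² = 22050/31603
I = +1·√(0.697719/4π) = 0.23563251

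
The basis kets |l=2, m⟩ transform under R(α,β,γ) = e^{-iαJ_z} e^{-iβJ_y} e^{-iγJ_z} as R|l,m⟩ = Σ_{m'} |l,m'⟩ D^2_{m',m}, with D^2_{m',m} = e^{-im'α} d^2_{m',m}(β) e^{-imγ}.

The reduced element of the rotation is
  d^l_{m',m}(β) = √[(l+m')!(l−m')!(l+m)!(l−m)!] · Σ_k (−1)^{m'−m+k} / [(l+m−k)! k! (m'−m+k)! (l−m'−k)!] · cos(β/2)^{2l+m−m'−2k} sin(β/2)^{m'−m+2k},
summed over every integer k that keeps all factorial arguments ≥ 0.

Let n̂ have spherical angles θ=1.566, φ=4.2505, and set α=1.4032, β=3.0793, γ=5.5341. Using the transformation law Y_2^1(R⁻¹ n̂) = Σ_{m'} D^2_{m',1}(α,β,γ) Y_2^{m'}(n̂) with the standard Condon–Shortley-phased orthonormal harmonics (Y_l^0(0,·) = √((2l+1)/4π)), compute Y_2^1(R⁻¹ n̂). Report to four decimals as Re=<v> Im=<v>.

Need the full column D^2_{m',1} for m'=−2..2 at α=1.4032, β=3.0793, γ=5.5341.
cos(β/2)=0.031141, sin(β/2)=0.999515
d^2_{-2,1}: single k=3 term ⇒ +0.062192;  D = -0.056941-0.025012i
d^2_{-1,1}: k∈[2..3] ⇒ +0.002907 -0.998061 = -0.995155;  D = +0.546608-0.831597i
d^2_{0,1}: k∈[1..2] ⇒ +0.000074 -0.076169 = -0.076095;  D = -0.055726-0.051819i
d^2_{1,1}: k∈[0..1] ⇒ +0.000001 -0.002907 = -0.002906;  D = -0.002306+0.001768i
d^2_{2,1}: single k=0 term ⇒ -0.000060;  D = +0.000028+0.000053i
Y_2^{m'}(θ=1.566,φ=4.2505) and Σ D·Y over m':
  (-0.0569-0.0250i)·(-0.2328-0.3082i)  (+0.5466-0.8316i)·(-0.0017+0.0033i)  (-0.0557-0.0518i)·(-0.3154+0.0000i)  (-0.0023+0.0018i)·(+0.0017+0.0033i)  (+0.0000+0.0001i)·(-0.2328+0.3082i)
Y_2^1(R⁻¹ n̂) = +0.024947+0.042893i

Re=0.0249 Im=0.0429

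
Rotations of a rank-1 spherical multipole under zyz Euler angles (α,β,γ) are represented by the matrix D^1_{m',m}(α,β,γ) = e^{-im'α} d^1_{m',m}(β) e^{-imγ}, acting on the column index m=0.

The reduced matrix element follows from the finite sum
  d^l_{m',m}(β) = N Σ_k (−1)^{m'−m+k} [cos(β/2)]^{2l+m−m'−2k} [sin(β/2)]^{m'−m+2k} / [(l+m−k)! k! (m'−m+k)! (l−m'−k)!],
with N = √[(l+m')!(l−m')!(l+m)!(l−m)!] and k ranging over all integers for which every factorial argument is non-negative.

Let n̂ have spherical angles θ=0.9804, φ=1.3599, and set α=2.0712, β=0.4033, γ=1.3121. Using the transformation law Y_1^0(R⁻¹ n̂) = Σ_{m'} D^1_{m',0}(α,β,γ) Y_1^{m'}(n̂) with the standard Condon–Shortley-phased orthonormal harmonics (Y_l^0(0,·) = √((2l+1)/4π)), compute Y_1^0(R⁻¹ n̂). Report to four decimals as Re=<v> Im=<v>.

Re=0.3708 Im=0.0000

Need the full column D^1_{m',0} for m'=−1..1 at α=2.0712, β=0.4033, γ=1.3121.
cos(β/2)=0.979737, sin(β/2)=0.200286
d^1_{-1,0}: single k=1 term ⇒ +0.277508;  D = -0.133143+0.243483i
d^1_{0,0}: k∈[0..1] ⇒ +0.959885 -0.040115 = +0.919771;  D = +0.919771+0.000000i
d^1_{1,0}: single k=0 term ⇒ -0.277508;  D = +0.133143+0.243483i
Y_1^{m'}(θ=0.9804,φ=1.3599) and Σ D·Y over m':
  (-0.1331+0.2435i)·(+0.0601-0.2806i)  (+0.9198+0.0000i)·(+0.2720+0.0000i)  (+0.1331+0.2435i)·(-0.0601-0.2806i)
Y_1^0(R⁻¹ n̂) = +0.370846+0.000000i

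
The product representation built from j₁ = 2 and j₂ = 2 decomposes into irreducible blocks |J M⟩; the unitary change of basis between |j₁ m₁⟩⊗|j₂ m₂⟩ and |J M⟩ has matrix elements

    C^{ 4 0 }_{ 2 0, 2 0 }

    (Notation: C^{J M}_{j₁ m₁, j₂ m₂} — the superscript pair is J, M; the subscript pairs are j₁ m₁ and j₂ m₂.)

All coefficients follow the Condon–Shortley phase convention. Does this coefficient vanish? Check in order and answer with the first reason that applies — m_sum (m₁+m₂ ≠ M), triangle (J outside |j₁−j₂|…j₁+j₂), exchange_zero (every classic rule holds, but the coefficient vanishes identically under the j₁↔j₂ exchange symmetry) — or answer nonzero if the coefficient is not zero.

m-sum: m₁+m₂ = 0+0 = 0, M = 0  ✓
triangle: |j₁−j₂| = 0 ≤ J = 4 ≤ j₁+j₂ = 4  ✓
exchange: j₁=j₂, m₁=m₂ with (−1)^(j₁+j₂−J) = (−1)^0 = +1 — symmetry imposes no zero
value check: CG = +√(18/35) = +0.717137 ≠ 0

nonzero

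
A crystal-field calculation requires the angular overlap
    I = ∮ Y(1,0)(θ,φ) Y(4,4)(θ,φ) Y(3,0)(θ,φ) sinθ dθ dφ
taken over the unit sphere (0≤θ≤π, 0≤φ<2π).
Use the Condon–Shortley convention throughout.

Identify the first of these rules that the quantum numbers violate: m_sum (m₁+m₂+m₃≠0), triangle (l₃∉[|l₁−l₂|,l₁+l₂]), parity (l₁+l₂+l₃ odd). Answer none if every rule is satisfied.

m_sum

azimuthal sum: 0 + 4 + 0 = 4  ✗
3 ≤ 3 ≤ 5 (triangle on l)
L = 1 + 4 + 3 = 8 (even)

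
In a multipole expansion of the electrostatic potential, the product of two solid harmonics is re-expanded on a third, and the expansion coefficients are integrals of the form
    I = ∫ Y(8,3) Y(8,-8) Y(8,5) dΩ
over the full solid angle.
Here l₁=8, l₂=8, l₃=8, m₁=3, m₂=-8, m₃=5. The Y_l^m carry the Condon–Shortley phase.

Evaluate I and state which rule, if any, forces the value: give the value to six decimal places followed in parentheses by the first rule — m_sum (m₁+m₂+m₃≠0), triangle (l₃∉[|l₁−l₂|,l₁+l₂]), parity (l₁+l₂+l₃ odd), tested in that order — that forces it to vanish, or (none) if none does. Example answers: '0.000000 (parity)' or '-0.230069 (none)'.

-0.151359 (none)

m-sum 0 ✓  L=24 even ✓  0≤8≤16 ✓
Π(2lᵢ+1) = 17×17×17 = 4913
triangle coeff Δ(8,8,8) = 1/236637794250
Σ_t [0,8]: t=0:+1/65548320768000 t=1:−1/128024064000 t=2:+1/2985984000 t=3:−1/373248000 t=4:+1/191102976 t=5:−1/373248000 t=6:+1/2985984000 t=7:−1/128024064000 t=8:+1/65548320768000 = 11/20808990720
(3j)²=490/96577 [(8 8 8; 0 0 0)], sign=+1
Σ_t [0,0]: t=0:+1/1170505728000 = 1/1170505728000
(3j)²=429/37145 [(8 8 8; 3 -8 5)], sign=-1
⇒ 4πI² = 54978/190969
I = (-1)√(54978/190969/(4π)) = -0.15135895
No selection rule forces the value: the integral is nonzero (none).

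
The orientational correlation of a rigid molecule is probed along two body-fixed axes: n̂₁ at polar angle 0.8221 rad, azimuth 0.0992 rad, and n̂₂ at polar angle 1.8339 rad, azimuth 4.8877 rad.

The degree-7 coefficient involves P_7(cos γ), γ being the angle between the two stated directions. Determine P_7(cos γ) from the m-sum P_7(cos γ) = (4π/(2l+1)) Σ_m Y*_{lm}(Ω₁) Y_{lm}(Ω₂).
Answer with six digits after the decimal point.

Term-by-term m-sum for l=7 (normalisation 4π/15 = 0.837758):
  [-7]  conj(Y_{7,-7})(Ω₁) = 0.04351 + 0.03623j ; Y_{7,-7}(Ω₂) = -0.36846 - 0.13184j ; Δ = -0.01125 - 0.01909j
  [-6]  conj(Y_{7,-6})(Ω₁) = 0.16300 + 0.11037j ; Y_{7,-6}(Ω₂) = 0.19560 - 0.34247j ; Δ = 0.06968 - 0.03423j
  [-5]  conj(Y_{7,-5})(Ω₁) = 0.34203 + 0.18508j ; Y_{7,-5}(Ω₂) = -0.02856 - 0.02378j ; Δ = -0.00537 - 0.01342j
  [-4]  conj(Y_{7,-4})(Ω₁) = 0.40117 + 0.16810j ; Y_{7,-4}(Ω₂) = 0.26883 - 0.22700j ; Δ = 0.14600 - 0.04588j
  [-3]  conj(Y_{7,-3})(Ω₁) = 0.12969 + 0.03978j ; Y_{7,-3}(Ω₂) = 0.04050 + 0.06978j ; Δ = 0.00248 + 0.01066j
  [-2]  conj(Y_{7,-2})(Ω₁) = -0.29517 - 0.05934j ; Y_{7,-2}(Ω₂) = 0.29266 - 0.10704j ; Δ = -0.09274 + 0.01423j
  [-1]  conj(Y_{7,-1})(Ω₁) = -0.28142 - 0.02801j ; Y_{7,-1}(Ω₂) = 0.02151 + 0.12143j ; Δ = -0.00265 - 0.03478j
  [+0]  conj(Y_{7,0})(Ω₁) = 0.22542 + 0.00000j ; Y_{7,0}(Ω₂) = 0.29713 + 0.00000j ; Δ = 0.06698 + 0.00000j
  [+1]  conj(Y_{7,1})(Ω₁) = 0.28142 - 0.02801j ; Y_{7,1}(Ω₂) = -0.02151 + 0.12143j ; Δ = -0.00265 + 0.03478j
  [+2]  conj(Y_{7,2})(Ω₁) = -0.29517 + 0.05934j ; Y_{7,2}(Ω₂) = 0.29266 + 0.10704j ; Δ = -0.09274 - 0.01423j
  [+3]  conj(Y_{7,3})(Ω₁) = -0.12969 + 0.03978j ; Y_{7,3}(Ω₂) = -0.04050 + 0.06978j ; Δ = 0.00248 - 0.01066j
  [+4]  conj(Y_{7,4})(Ω₁) = 0.40117 - 0.16810j ; Y_{7,4}(Ω₂) = 0.26883 + 0.22700j ; Δ = 0.14600 + 0.04588j
  [+5]  conj(Y_{7,5})(Ω₁) = -0.34203 + 0.18508j ; Y_{7,5}(Ω₂) = 0.02856 - 0.02378j ; Δ = -0.00537 + 0.01342j
  [+6]  conj(Y_{7,6})(Ω₁) = 0.16300 - 0.11037j ; Y_{7,6}(Ω₂) = 0.19560 + 0.34247j ; Δ = 0.06968 + 0.03423j
  [+7]  conj(Y_{7,7})(Ω₁) = -0.04351 + 0.03623j ; Y_{7,7}(Ω₂) = 0.36846 - 0.13184j ; Δ = -0.01125 + 0.01909j
Accumulated sum 0.27927 - 0.00000j; after 4π/(2l+1) scaling, 0.23396 - 0.00000j ⇒ P_7 = 0.233963

0.233963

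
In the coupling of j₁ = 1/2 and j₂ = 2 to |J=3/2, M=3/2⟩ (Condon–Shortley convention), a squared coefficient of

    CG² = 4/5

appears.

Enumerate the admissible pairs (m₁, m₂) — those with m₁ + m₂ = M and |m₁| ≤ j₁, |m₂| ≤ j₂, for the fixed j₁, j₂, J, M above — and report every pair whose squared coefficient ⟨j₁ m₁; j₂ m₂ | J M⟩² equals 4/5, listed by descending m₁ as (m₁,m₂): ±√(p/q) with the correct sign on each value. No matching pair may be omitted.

Admissible pairs with m₁+m₂ = M = 3/2: (-1/2,2), (1/2,1)
  (m₁,m₂)=(1/2,1): CG² = 1/5, CG = +√(1/5)
  (m₁,m₂)=(-1/2,2): CG² = 4/5, CG = −√(4/5)   ← matches the target
Pairs with CG² = 4/5: (-1/2,2): −√(4/5)

(-1/2,2): −√(4/5)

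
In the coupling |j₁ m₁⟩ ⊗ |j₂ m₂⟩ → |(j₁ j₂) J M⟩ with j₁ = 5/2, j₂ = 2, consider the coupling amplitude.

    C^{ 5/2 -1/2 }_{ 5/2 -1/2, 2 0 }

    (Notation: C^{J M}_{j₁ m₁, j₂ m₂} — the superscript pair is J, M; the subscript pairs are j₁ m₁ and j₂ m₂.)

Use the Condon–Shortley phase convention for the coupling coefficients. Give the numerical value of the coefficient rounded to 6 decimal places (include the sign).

−√(8/35) ≈ -0.478091

√[6·2!3!2!/8! · 2!3!2!2!2!3!] = √(72/35)
  +(−1)^0/∏(0,2,3,2,0,0)! = 1/24  (running 1/24)
  +(−1)^1/∏(1,1,2,1,1,1)! = -1/2  (running -11/24)
  +(−1)^2/∏(2,0,1,0,2,2)! = 1/8  (running -1/3)
⟨..|..⟩ = √(72/35)·(-1/3) = -0.478091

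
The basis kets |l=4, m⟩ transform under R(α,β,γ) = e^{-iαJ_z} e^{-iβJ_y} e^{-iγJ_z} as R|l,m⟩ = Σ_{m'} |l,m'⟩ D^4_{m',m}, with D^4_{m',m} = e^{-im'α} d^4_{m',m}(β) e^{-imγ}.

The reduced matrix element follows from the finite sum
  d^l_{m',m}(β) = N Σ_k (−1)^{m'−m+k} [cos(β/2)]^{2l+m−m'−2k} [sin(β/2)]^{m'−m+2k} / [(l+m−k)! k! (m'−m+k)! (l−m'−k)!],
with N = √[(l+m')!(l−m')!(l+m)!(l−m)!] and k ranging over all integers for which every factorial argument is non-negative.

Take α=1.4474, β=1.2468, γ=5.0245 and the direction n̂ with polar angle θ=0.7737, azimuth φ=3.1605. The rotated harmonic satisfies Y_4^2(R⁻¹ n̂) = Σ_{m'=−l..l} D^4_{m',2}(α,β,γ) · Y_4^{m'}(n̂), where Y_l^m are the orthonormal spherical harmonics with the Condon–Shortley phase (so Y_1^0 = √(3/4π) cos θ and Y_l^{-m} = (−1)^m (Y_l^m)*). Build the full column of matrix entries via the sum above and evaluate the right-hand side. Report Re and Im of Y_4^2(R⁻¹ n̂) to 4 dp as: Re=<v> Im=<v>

Need the full column D^4_{m',2} for m'=−4..4 at α=1.4474, β=1.2468, γ=5.0245.
cos(β/2)=0.811898, sin(β/2)=0.583799
d^4_{-4,2}: single k=6 term ⇒ +0.138090;  D = -0.060436+0.124163i
d^4_{-3,2}: k∈[5..6] ⇒ +0.407387 -0.070212 = +0.337175;  D = +0.282700+0.183759i
d^4_{-2,2}: k∈[4..6] ⇒ +0.757096 -0.313159 +0.013493 = +0.457430;  D = +0.294608-0.349926i
d^4_{-1,2}: k∈[3..5] ⇒ +0.992689 -0.769888 +0.079612 = +0.302413;  D = -0.205609-0.221762i
d^4_{0,2}: k∈[2..4] ⇒ +0.926099 -1.276879 +0.247574 = -0.103206;  D = +0.083743-0.060320i
d^4_{1,2}: k∈[1..3] ⇒ +0.575984 -1.489033 +0.513259 = -0.399789;  D = -0.191959-0.350690i
d^4_{2,2}: k∈[0..2] ⇒ +0.188805 -1.171433 +0.757096 = -0.225532;  D = -0.209658+0.083116i
d^4_{3,2}: k∈[0..1] ⇒ -0.507971 +0.787922 = +0.279952;  D = -0.070355-0.270967i
d^4_{4,2}: single k=0 term ⇒ +0.516553;  D = -0.512152+0.067289i
Y_4^{m'}(θ=0.7737,φ=3.1605) and Σ D·Y over m':
  (-0.0604+0.1242i)·(+0.1052-0.0080i)  (+0.2827+0.1838i)·(-0.3050+0.0173i)  (+0.2946-0.3499i)·(+0.4214-0.0159i)  (-0.2056-0.2218i)·(-0.1376+0.0026i)  (+0.0837-0.0603i)·(-0.3371+0.0000i)  (-0.1920-0.3507i)·(+0.1376+0.0026i)  (-0.2097+0.0831i)·(+0.4214+0.0159i)  (-0.0704-0.2710i)·(+0.3050+0.0173i)  (-0.5122+0.0673i)·(+0.1052+0.0080i)
Y_4^2(R⁻¹ n̂) = -0.161937-0.237405i

Re=-0.1619 Im=-0.2374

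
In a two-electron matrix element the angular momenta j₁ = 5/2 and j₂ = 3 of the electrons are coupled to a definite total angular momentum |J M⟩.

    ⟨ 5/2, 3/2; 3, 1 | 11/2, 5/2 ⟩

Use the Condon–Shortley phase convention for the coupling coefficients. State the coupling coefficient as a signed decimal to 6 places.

+√(5/11) ≈ +0.674200

triangle: 0!·5!·6!/12! = 86400/479001600
(j±m)!: 4!·1!·4!·2!·8!·3! = 278691840
prefactor² = (2J+1)·Δ·N² = 6635520/11
  k=0: +1/(0!·0!·1!·4!·4!·2!) = 1/1152
Σ = 1/1152  ⇒  CG² = 6635520/11·(1/1152)² = 5/11
CG = +√(5/11) = +0.674200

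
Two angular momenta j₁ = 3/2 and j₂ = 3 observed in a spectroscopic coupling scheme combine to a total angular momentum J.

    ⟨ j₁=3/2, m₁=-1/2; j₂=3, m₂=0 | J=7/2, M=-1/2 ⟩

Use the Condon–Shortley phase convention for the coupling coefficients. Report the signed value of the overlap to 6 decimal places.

−√(2/21) ≈ -0.308607

j₁+j₂−J=1  J+j₁−j₂=2  J−j₁+j₂=5  j₁+j₂+J+1=9
(j₁±m₁, j₂±m₂, J±M) = (1,2,3,3,3,4)
P² = 384/7
sum k=0..1:
  [0] +1/24 = 1/24
  [1] −1/12 = -1/12
S = -1/24
C² = P²·S² = 2/21 ; C = -0.308607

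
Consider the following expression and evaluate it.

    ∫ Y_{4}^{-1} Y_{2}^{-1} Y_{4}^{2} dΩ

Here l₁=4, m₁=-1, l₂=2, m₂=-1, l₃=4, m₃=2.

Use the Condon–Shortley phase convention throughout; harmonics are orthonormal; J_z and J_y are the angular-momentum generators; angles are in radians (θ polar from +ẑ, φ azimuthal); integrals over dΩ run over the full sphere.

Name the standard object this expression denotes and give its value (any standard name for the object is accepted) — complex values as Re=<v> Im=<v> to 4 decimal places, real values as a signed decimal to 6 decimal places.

This is a Gaunt coefficient — the integral of a triple product of spherical harmonics over the sphere.
Rules hold: Σm=0, L=10 even, 2≤4≤6.
N = 9·5·9 = 405
Δ = 2!·6!·2!/11! = 1/13860
Racah Σ t=0..2: t=0:+1/192 t=1:−1/36 t=2:+1/192 = -5/288
⇒ 3j(4 2 4; 0 0 0)² = 20/693, sgn -1
Racah Σ t=0..1: t=0:+1/240 t=1:−1/96 = -1/160
⇒ 3j(4 2 4; -1 -1 2)² = 27/1540, sgn -1
4πI² = N·(3j₀)²·(3jₘ)² = 1215/5929
I = +1·√(0.204925/4π) = 0.12770047

Gaunt coefficient, +0.127700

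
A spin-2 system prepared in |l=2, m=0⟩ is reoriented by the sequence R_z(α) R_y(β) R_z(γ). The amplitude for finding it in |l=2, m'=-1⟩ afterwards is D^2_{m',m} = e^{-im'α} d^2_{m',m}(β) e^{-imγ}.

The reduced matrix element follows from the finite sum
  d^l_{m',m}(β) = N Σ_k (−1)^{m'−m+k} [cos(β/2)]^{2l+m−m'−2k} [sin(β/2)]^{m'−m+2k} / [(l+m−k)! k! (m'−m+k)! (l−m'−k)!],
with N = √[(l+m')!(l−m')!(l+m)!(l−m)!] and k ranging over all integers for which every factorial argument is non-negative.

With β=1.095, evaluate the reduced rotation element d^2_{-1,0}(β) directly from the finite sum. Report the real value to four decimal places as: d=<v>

d^2_{-1,0}(β=1.0950) via the finite sum:
c=cos(1.095000/2)=0.853829, s=sin(1.095000/2)=0.520554; N=√[1·6·2·2]=4.898979
The bounds max(0,m−m')=1 and min(l+m,l−m')=2 give 2 terms
  k=1: (−1)^0·4.8990/(2)·0.8538^3·0.5206^1 = +0.793695
  k=2: (−1)^1·4.8990/(2)·0.8538^1·0.5206^3 = -0.295015
d^2_{-1,0}(1.0950) = +0.793695 -0.295015 = +0.498680

d=0.4987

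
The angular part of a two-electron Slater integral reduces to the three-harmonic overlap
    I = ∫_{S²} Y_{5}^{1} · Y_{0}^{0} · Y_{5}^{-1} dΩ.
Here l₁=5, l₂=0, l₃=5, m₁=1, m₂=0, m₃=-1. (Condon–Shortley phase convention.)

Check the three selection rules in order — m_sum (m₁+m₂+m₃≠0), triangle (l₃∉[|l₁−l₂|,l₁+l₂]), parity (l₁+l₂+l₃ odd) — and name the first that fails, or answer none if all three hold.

Σmᵢ = 0  ✓
l₃∈[|l₁−l₂|,l₁+l₂]=[5,5], have l₃=5  ✓
Σlᵢ = 10 ⇒ even  ✓

none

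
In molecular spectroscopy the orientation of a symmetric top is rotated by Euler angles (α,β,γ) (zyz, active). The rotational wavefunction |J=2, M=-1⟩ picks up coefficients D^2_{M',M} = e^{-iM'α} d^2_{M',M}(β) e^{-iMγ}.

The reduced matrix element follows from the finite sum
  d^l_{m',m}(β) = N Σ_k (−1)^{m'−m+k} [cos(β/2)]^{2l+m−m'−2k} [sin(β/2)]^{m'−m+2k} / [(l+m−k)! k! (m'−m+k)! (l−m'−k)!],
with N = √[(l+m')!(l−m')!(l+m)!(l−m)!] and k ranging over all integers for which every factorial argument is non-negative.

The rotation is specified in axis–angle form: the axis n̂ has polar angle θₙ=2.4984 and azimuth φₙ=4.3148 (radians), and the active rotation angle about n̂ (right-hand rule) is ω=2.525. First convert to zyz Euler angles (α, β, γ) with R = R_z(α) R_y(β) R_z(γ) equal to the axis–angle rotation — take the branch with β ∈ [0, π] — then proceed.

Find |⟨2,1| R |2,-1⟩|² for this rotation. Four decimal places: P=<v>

Axis–angle → zyz. n̂ = (sinθₙcosφₙ, sinθₙsinφₙ, cosθₙ) = (-0.232222, -0.552971, -0.800185), ω = 2.5250.
R = I cosω + sinω [n̂]ₓ + (1−cosω) n̂n̂ᵀ gives
  R = [-0.717930, +0.695892, +0.017663; -0.229536, -0.260608, +0.937762; +0.657184, +0.669192, +0.346830]
β = atan2(√(R₁₃²+R₂₃²), R₃₃) = 1.216607; α = atan2(R₂₃, R₁₃) mod 2π = 1.551963; γ = atan2(R₃₂, −R₃₁) mod 2π = 2.347141
First d^2_{1,-1}(β=1.2166), then the phase factors e^{-i(1)α} and e^{-i(-1)γ}:
c=cos(1.216607/2)=0.820619, s=sin(1.216607/2)=0.571476; N=√[6·1·1·6]=6.000000
The bounds max(0,m−m')=0 and min(l+m,l−m')=1 give 2 terms
  k=0: (−1)^2·6.0000/(2)·0.8206^2·0.5715^2 = +0.659782
  k=1: (−1)^3·6.0000/(6)·0.8206^0·0.5715^4 = -0.106658
d^2_{1,-1}(1.2166) = +0.659782 -0.106658 = +0.553124
|D^2_{1,-1}|² = |d^2_{1,-1}(β)|² = (+0.553124)² = 0.305946 (the z-rotation phases have unit modulus)

P=0.3059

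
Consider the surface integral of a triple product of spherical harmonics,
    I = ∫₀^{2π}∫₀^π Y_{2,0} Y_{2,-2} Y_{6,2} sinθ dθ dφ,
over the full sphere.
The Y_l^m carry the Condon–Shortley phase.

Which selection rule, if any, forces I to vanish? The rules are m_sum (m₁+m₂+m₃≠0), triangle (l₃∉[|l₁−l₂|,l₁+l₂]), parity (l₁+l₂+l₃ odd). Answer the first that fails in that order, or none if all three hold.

azimuthal sum: 0 − 2 + 2 = 0  ✓
l₃ must lie in [0,4]; have l₃=6  ✗
L = 2 + 2 + 6 = 10 (even)

triangle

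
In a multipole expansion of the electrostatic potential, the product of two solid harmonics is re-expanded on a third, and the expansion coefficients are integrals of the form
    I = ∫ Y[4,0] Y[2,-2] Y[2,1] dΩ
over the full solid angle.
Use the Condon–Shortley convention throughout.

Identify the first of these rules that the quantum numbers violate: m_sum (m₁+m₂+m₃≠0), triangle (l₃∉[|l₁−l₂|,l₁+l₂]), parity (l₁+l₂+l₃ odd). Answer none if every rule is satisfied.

azimuthal sum: 0 − 2 + 1 = -1  ✗
2 ≤ 2 ≤ 6 (triangle on l)
L = 4 + 2 + 2 = 8 (even)

m_sum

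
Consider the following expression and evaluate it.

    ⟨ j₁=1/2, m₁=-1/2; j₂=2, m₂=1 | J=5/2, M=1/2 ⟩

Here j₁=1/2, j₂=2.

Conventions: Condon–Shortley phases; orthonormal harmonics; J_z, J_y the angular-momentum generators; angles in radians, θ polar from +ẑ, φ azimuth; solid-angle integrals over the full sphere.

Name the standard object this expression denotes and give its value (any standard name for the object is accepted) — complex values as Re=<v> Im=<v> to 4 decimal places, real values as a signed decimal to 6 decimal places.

Clebsch–Gordan coefficient, +√(2/5) ≈ +0.632456

This is a Clebsch–Gordan (vector-coupling) coefficient.
triangle: 0!*1!*4!/6! = 24/720
(j±m)!: 0!*1!*3!*1!*3!*2! = 72
prefactor² = (2J+1)*Δ*N² = 72/5
  k=0: +1/(0!*0!*1!*3!*0!*1!) = 1/6
Σ = 1/6  ⇒  CG² = 72/5*(1/6)² = 2/5
CG = +√(2/5) = +0.632456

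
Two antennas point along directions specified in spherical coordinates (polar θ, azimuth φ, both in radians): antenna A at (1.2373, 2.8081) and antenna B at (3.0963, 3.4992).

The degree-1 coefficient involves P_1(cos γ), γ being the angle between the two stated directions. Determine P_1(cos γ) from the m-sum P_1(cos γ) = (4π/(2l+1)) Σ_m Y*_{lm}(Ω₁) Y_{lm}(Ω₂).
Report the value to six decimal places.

-0.294047

Expand P_1 via completeness: Σ_{m} conj(Y_{1,m}) at Ω₁ times Y_{1,m} at Ω₂ —
  m=-1: (-0.308472+0.106865i) × (-0.014653+0.005476i) = +0.003935-0.003255i  (running Σ = +0.003935-0.003255i)
  m=0: (+0.159943-0.000000i) × (-0.488101+0.000000i) = -0.078069+0.000000i  (running Σ = -0.074134-0.003255i)
  m=1: (+0.308472+0.106865i) × (+0.014653+0.005476i) = +0.003935+0.003255i  (running Σ = -0.070199+0.000000i)
Accumulated sum -0.070199+0.000000i; after 4π/(2l+1) scaling, -0.294047+0.000000i ⇒ P_1 = -0.294047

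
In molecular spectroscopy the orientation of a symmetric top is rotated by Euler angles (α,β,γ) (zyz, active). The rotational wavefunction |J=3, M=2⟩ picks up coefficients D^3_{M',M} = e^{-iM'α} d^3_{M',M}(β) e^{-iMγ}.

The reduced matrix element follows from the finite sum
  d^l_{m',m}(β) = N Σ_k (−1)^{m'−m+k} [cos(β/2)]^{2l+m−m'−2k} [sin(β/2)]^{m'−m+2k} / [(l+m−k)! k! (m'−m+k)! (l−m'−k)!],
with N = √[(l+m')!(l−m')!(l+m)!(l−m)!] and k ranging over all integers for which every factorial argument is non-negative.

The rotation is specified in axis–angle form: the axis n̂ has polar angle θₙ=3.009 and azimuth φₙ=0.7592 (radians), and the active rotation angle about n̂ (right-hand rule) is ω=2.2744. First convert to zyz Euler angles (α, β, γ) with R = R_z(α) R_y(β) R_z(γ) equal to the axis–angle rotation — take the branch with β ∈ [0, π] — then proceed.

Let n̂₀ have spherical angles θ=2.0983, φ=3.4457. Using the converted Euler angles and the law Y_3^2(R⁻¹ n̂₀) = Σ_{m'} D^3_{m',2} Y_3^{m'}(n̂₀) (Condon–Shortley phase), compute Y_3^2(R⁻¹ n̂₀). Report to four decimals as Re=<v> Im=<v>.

Re=-0.1821 Im=0.2632

Axis–angle → zyz. n̂ = (sinθₙcosφₙ, sinθₙsinφₙ, cosθₙ) = (+0.095899, +0.091002, -0.991222), ω = 2.2744.
R = I cosω + sinω [n̂]ₓ + (1−cosω) n̂n̂ᵀ gives
  R = [-0.631823, +0.770196, -0.087167; -0.741450, -0.633331, -0.221686; -0.225947, -0.075437, +0.971214]
β = atan2(√(R₁₃²+R₂₃²), R₃₃) = 0.240520; α = atan2(R₂₃, R₁₃) mod 2π = 4.337760; γ = atan2(R₃₂, −R₃₁) mod 2π = 5.960952
Need the full column D^3_{m',2} for m'=−3..3 at α=4.3378, β=0.2405, γ=5.9610.
cos(β/2)=0.992777, sin(β/2)=0.119970
d^3_{-3,2}: single k=5 term ⇒ +0.000060;  D = +0.000028+0.000054i
d^3_{-2,2}: k∈[4..5] ⇒ +0.001021 -0.000003 = +0.001018;  D = -0.001012+0.000106i
d^3_{-1,2}: k∈[3..4] ⇒ +0.010686 -0.000078 = +0.010608;  D = +0.002828-0.010224i
d^3_{0,2}: k∈[2..3] ⇒ +0.076580 -0.001118 = +0.075462;  D = +0.060326+0.045335i
d^3_{1,2}: k∈[1..2] ⇒ +0.365876 -0.010686 = +0.355190;  D = -0.302492+0.186168i
d^3_{2,2}: k∈[0..1] ⇒ +0.957440 -0.069908 = +0.887532;  D = -0.156337-0.873654i
d^3_{3,2}: single k=0 term ⇒ -0.283406;  D = -0.277894-0.055625i
Y_3^{m'}(θ=2.0983,φ=3.4457) and Σ D·Y over m':
  (+0.0000+0.0001i)·(-0.1647+0.2129i)  (-0.0010+0.0001i)·(-0.3152+0.2195i)  (+0.0028-0.0102i)·(-0.0711+0.0223i)  (+0.0603+0.0453i)·(+0.3256+0.0000i)  (-0.3025+0.1862i)·(+0.0711+0.0223i)  (-0.1563-0.8737i)·(-0.3152-0.2195i)  (-0.2779-0.0556i)·(+0.1647+0.2129i)
Y_3^2(R⁻¹ n̂) = -0.182114+0.263155i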